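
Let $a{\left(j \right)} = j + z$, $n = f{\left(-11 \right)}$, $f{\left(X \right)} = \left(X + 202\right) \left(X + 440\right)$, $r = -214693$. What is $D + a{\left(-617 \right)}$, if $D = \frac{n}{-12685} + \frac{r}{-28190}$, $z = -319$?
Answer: $- \frac{66858172021}{71518030} \approx -934.84$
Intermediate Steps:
$f{\left(X \right)} = \left(202 + X\right) \left(440 + X\right)$
$n = 81939$ ($n = 88880 + \left(-11\right)^{2} + 642 \left(-11\right) = 88880 + 121 - 7062 = 81939$)
$D = \frac{82704059}{71518030}$ ($D = \frac{81939}{-12685} - \frac{214693}{-28190} = 81939 \left(- \frac{1}{12685}\right) - - \frac{214693}{28190} = - \frac{81939}{12685} + \frac{214693}{28190} = \frac{82704059}{71518030} \approx 1.1564$)
$a{\left(j \right)} = -319 + j$ ($a{\left(j \right)} = j - 319 = -319 + j$)
$D + a{\left(-617 \right)} = \frac{82704059}{71518030} - 936 = - \frac{66858172021}{71518030}$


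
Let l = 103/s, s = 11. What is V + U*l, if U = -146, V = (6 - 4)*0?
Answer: -15038/11 ≈ -1367.1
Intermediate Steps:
l = 103/11 ≈ 9.3636
V = 0 (V = 2*0 = 0)
V + U*l = 0 - 146*103/11 = 0 - 15038/11 = -15038/11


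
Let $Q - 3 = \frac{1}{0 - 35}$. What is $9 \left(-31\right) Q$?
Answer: $- \frac{29016}{35} \approx -829.03$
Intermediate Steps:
$Q = \frac{104}{35}$ ($Q = 3 + \frac{1}{0 - 35} = 3 + \frac{1}{-35} = 3 - \frac{1}{35} = \frac{104}{35} \approx 2.9714$)
$9 \left(-31\right) Q = 9 \left(-31\right) \frac{104}{35} = \left(-279\right) \frac{104}{35} = - \frac{29016}{35}$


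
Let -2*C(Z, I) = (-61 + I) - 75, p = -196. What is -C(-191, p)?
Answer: -166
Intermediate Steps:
C(Z, I) = 68 - I/2 (C(Z, I) = -((-61 + I) - 75)/2 = -(-136 + I)/2 = 68 - I/2)
-C(-191, p) = -(68 - 1/2*(-196)) = -(68 + 98) = -1*166 = -166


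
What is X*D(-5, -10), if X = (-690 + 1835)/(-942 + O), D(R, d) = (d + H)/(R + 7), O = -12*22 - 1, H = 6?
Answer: 2290/1207 ≈ 1.8973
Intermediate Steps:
O = -265 (O = -264 - 1 = -265)
D(R, d) = (6 + d)/(7 + R) (D(R, d) = (d + 6)/(R + 7) = (6 + d)/(7 + R))
X = -1145/1207 (X = (-690 + 1835)/(-942 - 265) = 1145/(-1207) = 1145*(-1/1207) = -1145/1207 ≈ -0.94863)
X*D(-5, -10) = -1145*(6 - 10)/(1207*(7 - 5)) = -1145*(-4)/(1207*2) = -1145*(-4)/2414 = -1145/1207*(-2) = 2290/1207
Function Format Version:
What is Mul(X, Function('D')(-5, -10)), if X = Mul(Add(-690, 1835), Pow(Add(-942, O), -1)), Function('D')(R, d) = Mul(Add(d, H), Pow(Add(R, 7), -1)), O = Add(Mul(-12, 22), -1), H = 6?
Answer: Rational(2290, 1207) ≈ 1.8973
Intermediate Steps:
O = -265 (O = Add(-264, -1) = -265)
Function('D')(R, d) = Mul(Pow(Add(7, R), -1), Add(6, d)) (Function('D')(R, d) = Mul(Add(d, 6), Pow(Add(R, 7), -1)) = Mul(Add(6, d), Pow(Add(7, R), -1)) = Mul(Pow(Add(7, R), -1), Add(6, d)))
X = Rational(-1145, 1207) (X = Mul(Add(-690, 1835), Pow(Add(-942, -265), -1)) = Mul(1145, Pow(-1207, -1)) = Mul(1145, Rational(-1, 1207)) = Rational(-1145, 1207) ≈ -0.94863)
Mul(X, Function('D')(-5, -10)) = Mul(Rational(-1145, 1207), Mul(Pow(Add(7, -5), -1), Add(6, -10))) = Mul(Rational(-1145, 1207), Mul(Pow(2, -1), -4)) = Mul(Rational(-1145, 1207), Mul(Rational(1, 2), -4)) = Mul(Rational(-1145, 1207), -2) = Rational(2290, 1207)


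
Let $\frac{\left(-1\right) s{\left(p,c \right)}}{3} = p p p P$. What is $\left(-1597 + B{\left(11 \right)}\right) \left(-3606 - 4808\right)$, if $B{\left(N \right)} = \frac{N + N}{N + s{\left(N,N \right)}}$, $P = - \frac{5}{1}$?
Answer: $\frac{6100465525}{454} \approx 1.3437 \cdot 10^{7}$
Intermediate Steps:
$P = -5$ ($P = \left(-5\right) 1 = -5$)
$s{\left(p,c \right)} = 15 p^{3}$ ($s{\left(p,c \right)} = - 3 p p p \left(-5\right) = - 3 p^{2} p \left(-5\right) = - 3 p^{3} \left(-5\right) = - 3 \left(- 5 p^{3}\right) = 15 p^{3}$)
$B{\left(N \right)} = \frac{2 N}{N + 15 N^{3}}$ ($B{\left(N \right)} = \frac{N + N}{N + 15 N^{3}} = \frac{2 N}{N + 15 N^{3}}$)
$\left(-1597 + B{\left(11 \right)}\right) \left(-3606 - 4808\right) = \left(-1597 + \frac{2}{1 + 15 \cdot 11^{2}}\right) \left(-3606 - 4808\right) = \left(-1597 + \frac{2}{1 + 15 \cdot 121}\right) \left(-8414\right) = \left(-1597 + \frac{2}{1 + 1815}\right) \left(-8414\right) = \left(-1597 + \frac{2}{1816}\right) \left(-8414\right) = \left(-1597 + 2 \cdot \frac{1}{1816}\right) \left(-8414\right) = \left(-1597 + \frac{1}{908}\right) \left(-8414\right) = \left(- \frac{1450075}{908}\right) \left(-8414\right) = \frac{6100465525}{454}$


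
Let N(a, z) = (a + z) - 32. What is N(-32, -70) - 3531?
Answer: -3665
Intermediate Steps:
N(a, z) = -32 + a + z
N(-32, -70) - 3531 = (-32 - 32 - 70) - 3531 = -134 - 3531 = -3665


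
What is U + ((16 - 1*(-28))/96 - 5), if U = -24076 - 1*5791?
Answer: -716917/24 ≈ -29872.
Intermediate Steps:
U = -29867 (U = -24076 - 5791 = -29867)
U + ((16 - 1*(-28))/96 - 5) = -29867 + ((16 - 1*(-28))/96 - 5) = -29867 + ((16 + 28)*(1/96) - 5) = -29867 + (44*(1/96) - 5) = -29867 + (11/24 - 5) = -29867 - 109/24 = -716917/24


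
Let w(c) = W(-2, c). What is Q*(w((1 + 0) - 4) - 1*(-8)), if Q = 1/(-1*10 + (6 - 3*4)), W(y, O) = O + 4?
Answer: -9/16 ≈ -0.56250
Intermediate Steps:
W(y, O) = 4 + O
w(c) = 4 + c
Q = -1/16 (Q = 1/(-10 + (6 - 12)) = 1/(-10 - 6) = 1/(-16) = -1/16 ≈ -0.062500)
Q*(w((1 + 0) - 4) - 1*(-8)) = -((4 + ((1 + 0) - 4)) - 1*(-8))/16 = -((4 + (1 - 4)) + 8)/16 = -((4 - 3) + 8)/16 = -(1 + 8)/16 = -1/16*9 = -9/16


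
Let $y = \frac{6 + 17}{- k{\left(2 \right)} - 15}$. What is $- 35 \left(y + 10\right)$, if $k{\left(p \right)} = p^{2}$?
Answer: $- \frac{5845}{19} \approx -307.63$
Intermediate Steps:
$y = - \frac{23}{19}$ ($y = \frac{6 + 17}{- 2^{2} - 15} = \frac{23}{\left(-1\right) 4 - 15} = \frac{23}{-4 - 15} = \frac{23}{-19} = 23 \left(- \frac{1}{19}\right) = - \frac{23}{19} \approx -1.2105$)
$- 35 \left(y + 10\right) = - 35 \left(- \frac{23}{19} + 10\right) = \left(-35\right) \frac{167}{19} = - \frac{5845}{19}$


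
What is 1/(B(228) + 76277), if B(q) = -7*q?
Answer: 1/74681 ≈ 1.3390e-5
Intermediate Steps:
1/(B(228) + 76277) = 1/(-7*228 + 76277) = 1/(-1596 + 76277) = 1/74681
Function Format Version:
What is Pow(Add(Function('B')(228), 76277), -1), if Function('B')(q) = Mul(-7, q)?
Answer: Rational(1, 74681) ≈ 1.3390e-5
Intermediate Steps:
Pow(Add(Function('B')(228), 76277), -1) = Pow(Add(Mul(-7, 228), 76277), -1) = Pow(Add(-1596, 76277), -1) = Pow(74681, -1) = Rational(1, 74681)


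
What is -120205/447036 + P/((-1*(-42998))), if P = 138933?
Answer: 28469738999/9610826964 ≈ 2.9623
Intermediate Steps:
-120205/447036 + P/((-1*(-42998))) = -120205/447036 + 138933/((-1*(-42998))) = -120205*1/447036 + 138933/42998 = -120205/447036 + 138933*(1/42998) = -120205/447036 + 138933/42998 = 28469738999/9610826964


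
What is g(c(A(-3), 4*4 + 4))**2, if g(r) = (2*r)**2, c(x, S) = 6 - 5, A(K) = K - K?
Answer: 16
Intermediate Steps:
A(K) = 0
c(x, S) = 1
g(r) = 4*r**2
g(c(A(-3), 4*4 + 4))**2 = (4*1**2)**2 = (4*1)**2 = 4**2 = 16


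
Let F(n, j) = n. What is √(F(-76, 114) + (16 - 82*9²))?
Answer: I*√6702 ≈ 81.866*I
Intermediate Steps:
√(F(-76, 114) + (16 - 82*9²)) = √(-76 + (16 - 82*9²)) = √(-76 + (16 - 82*81)) = √(-76 + (16 - 6642)) = √(-76 - 6626) = √(-6702) = I*√6702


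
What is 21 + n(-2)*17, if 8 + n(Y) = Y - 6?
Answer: -251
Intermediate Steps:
n(Y) = -14 + Y (n(Y) = -8 + (Y - 6) = -8 + (-6 + Y) = -14 + Y)
21 + n(-2)*17 = 21 + (-14 - 2)*17 = 21 - 16*17 = 21 - 272 = -251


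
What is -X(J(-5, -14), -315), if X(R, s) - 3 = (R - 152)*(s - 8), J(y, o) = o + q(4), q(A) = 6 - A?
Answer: -52975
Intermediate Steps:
J(y, o) = 2 + o (J(y, o) = o + (6 - 1*4) = o + (6 - 4) = o + 2 = 2 + o)
X(R, s) = 3 + (-152 + R)*(-8 + s) (X(R, s) = 3 + (R - 152)*(s - 8) = 3 + (-152 + R)*(-8 + s))
-X(J(-5, -14), -315) = -(1219 - 152*(-315) - 8*(2 - 14) + (2 - 14)*(-315)) = -(1219 + 47880 - 8*(-12) - 12*(-315)) = -(1219 + 47880 + 96 + 3780) = -1*52975 = -52975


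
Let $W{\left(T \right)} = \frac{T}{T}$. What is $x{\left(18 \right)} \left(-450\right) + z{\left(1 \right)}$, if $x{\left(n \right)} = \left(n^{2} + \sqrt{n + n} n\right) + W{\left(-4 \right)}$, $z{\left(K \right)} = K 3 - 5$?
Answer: $-194852$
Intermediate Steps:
$W{\left(T \right)} = 1$
$z{\left(K \right)} = -5 + 3 K$ ($z{\left(K \right)} = 3 K - 5 = -5 + 3 K$)
$x{\left(n \right)} = 1 + n^{2} + \sqrt{2} n^{\frac{3}{2}}$ ($x{\left(n \right)} = \left(n^{2} + \sqrt{n + n} n\right) + 1 = \left(n^{2} + \sqrt{2 n} n\right) + 1 = \left(n^{2} + \sqrt{2} \sqrt{n} n\right) + 1 = \left(n^{2} + \sqrt{2} n^{\frac{3}{2}}\right) + 1 = 1 + n^{2} + \sqrt{2} n^{\frac{3}{2}}$)
$x{\left(18 \right)} \left(-450\right) + z{\left(1 \right)} = \left(1 + 18^{2} + \sqrt{2} \cdot 18^{\frac{3}{2}}\right) \left(-450\right) + \left(-5 + 3 \cdot 1\right) = \left(1 + 324 + \sqrt{2} \cdot 54 \sqrt{2}\right) \left(-450\right) + \left(-5 + 3\right) = \left(1 + 324 + 108\right) \left(-450\right) - 2 = 433 \left(-450\right) - 2 = -194850 - 2 = -194852$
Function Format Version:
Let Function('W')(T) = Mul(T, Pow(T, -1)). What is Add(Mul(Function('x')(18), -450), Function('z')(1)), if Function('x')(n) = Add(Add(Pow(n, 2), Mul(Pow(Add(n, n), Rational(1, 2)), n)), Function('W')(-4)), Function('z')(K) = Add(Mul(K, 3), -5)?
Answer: -194852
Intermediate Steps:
Function('W')(T) = 1
Function('z')(K) = Add(-5, Mul(3, K)) (Function('z')(K) = Add(Mul(3, K), -5) = Add(-5, Mul(3, K)))
Function('x')(n) = Add(1, Pow(n, 2), Mul(Pow(2, Rational(1, 2)), Pow(n, Rational(3, 2)))) (Function('x')(n) = Add(Add(Pow(n, 2), Mul(Pow(Add(n, n), Rational(1, 2)), n)), 1) = Add(Add(Pow(n, 2), Mul(Pow(Mul(2, n), Rational(1, 2)), n)), 1) = Add(Add(Pow(n, 2), Mul(Mul(Pow(2, Rational(1, 2)), Pow(n, Rational(1, 2))), n)), 1) = Add(Add(Pow(n, 2), Mul(Pow(2, Rational(1, 2)), Pow(n, Rational(3, 2)))), 1) = Add(1, Pow(n, 2), Mul(Pow(2, Rational(1, 2)), Pow(n, Rational(3, 2)))))
Add(Mul(Function('x')(18), -450), Function('z')(1)) = Add(Mul(Add(1, Pow(18, 2), Mul(Pow(2, Rational(1, 2)), Pow(18, Rational(3, 2)))), -450), Add(-5, Mul(3, 1))) = Add(Mul(Add(1, 324, Mul(Pow(2, Rational(1, 2)), Mul(54, Pow(2, Rational(1, 2))))), -450), Add(-5, 3)) = Add(Mul(Add(1, 324, 108), -450), -2) = Add(Mul(433, -450), -2) = Add(-194850, -2) = -194852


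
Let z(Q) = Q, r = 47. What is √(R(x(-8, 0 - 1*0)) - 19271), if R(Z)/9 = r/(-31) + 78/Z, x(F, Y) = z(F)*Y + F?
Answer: I*√74467487/62 ≈ 139.18*I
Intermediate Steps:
x(F, Y) = F + F*Y (x(F, Y) = F*Y + F = F + F*Y)
R(Z) = -423/31 + 702/Z (R(Z) = 9*(47/(-31) + 78/Z) = 9*(47*(-1/31) + 78/Z) = 9*(-47/31 + 78/Z) = -423/31 + 702/Z)
√(R(x(-8, 0 - 1*0)) - 19271) = √((-423/31 + 702/((-8*(1 + (0 - 1*0))))) - 19271) = √((-423/31 + 702/((-8*(1 + (0 + 0))))) - 19271) = √((-423/31 + 702/((-8*(1 + 0)))) - 19271) = √((-423/31 + 702/((-8*1))) - 19271) = √((-423/31 + 702/(-8)) - 19271) = √((-423/31 + 702*(-⅛)) - 19271) = √((-423/31 - 351/4) - 19271) = √(-12573/124 - 19271) = √(-2402177/124) = I*√74467487/62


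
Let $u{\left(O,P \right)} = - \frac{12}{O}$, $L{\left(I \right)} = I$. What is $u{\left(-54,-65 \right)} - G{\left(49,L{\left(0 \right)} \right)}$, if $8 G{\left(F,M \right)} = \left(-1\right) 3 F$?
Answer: $\frac{1339}{72} \approx 18.597$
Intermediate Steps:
$G{\left(F,M \right)} = - \frac{3 F}{8}$ ($G{\left(F,M \right)} = \frac{\left(-1\right) 3 F}{8} = \frac{\left(-3\right) F}{8} = - \frac{3 F}{8}$)
$u{\left(-54,-65 \right)} - G{\left(49,L{\left(0 \right)} \right)} = - \frac{12}{-54} - \left(- \frac{3}{8}\right) 49 = \left(-12\right) \left(- \frac{1}{54}\right) - - \frac{147}{8} = \frac{2}{9} + \frac{147}{8} = \frac{1339}{72}$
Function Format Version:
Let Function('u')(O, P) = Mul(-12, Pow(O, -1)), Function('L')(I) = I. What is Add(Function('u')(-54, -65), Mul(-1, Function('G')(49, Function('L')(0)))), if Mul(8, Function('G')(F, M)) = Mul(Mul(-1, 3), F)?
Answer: Rational(1339, 72) ≈ 18.597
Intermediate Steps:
Function('G')(F, M) = Mul(Rational(-3, 8), F) (Function('G')(F, M) = Mul(Rational(1, 8), Mul(Mul(-1, 3), F)) = Mul(Rational(1, 8), Mul(-3, F)) = Mul(Rational(-3, 8), F))
Add(Function('u')(-54, -65), Mul(-1, Function('G')(49, Function('L')(0)))) = Add(Mul(-12, Pow(-54, -1)), Mul(-1, Mul(Rational(-3, 8), 49))) = Add(Mul(-12, Rational(-1, 54)), Mul(-1, Rational(-147, 8))) = Add(Rational(2, 9), Rational(147, 8)) = Rational(1339, 72)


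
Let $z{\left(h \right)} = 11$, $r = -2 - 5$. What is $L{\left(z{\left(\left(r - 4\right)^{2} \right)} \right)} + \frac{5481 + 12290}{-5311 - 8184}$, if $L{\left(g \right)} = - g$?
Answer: $- \frac{166216}{13495} \approx -12.317$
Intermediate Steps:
$r = -7$ ($r = -2 - 5 = -7$)
$L{\left(z{\left(\left(r - 4\right)^{2} \right)} \right)} + \frac{5481 + 12290}{-5311 - 8184} = \left(-1\right) 11 + \frac{5481 + 12290}{-5311 - 8184} = -11 + \frac{17771}{-13495} = -11 + 17771 \left(- \frac{1}{13495}\right) = -11 - \frac{17771}{13495} = - \frac{166216}{13495}$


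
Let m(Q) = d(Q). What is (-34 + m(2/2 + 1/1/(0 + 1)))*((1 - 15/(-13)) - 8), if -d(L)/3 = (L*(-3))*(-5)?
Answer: 9424/13 ≈ 724.92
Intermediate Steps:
d(L) = -45*L (d(L) = -3*L*(-3)*(-5) = -3*(-3*L)*(-5) = -45*L)
m(Q) = -45*Q
(-34 + m(2/2 + 1/1/(0 + 1)))*((1 - 15/(-13)) - 8) = (-34 - 45*(2/2 + 1/1/(0 + 1)))*((1 - 15/(-13)) - 8) = (-34 - 45*(2*(½) + 1/1/1))*((1 - 15*(-1/13)) - 8) = (-34 - 45*(1 + 1/1))*((1 + 15/13) - 8) = (-34 - 45*(1 + 1*1))*(28/13 - 8) = (-34 - 45*(1 + 1))*(-76/13) = (-34 - 45*2)*(-76/13) = (-34 - 90)*(-76/13) = -124*(-76/13) = 9424/13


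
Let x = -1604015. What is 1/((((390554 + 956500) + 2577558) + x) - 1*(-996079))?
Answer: 1/3316676 ≈ 3.0151e-7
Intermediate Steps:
1/((((390554 + 956500) + 2577558) + x) - 1*(-996079)) = 1/((((390554 + 956500) + 2577558) - 1604015) - 1*(-996079)) = 1/(((1347054 + 2577558) - 1604015) + 996079) = 1/((3924612 - 1604015) + 996079) = 1/(2320597 + 996079) = 1/3316676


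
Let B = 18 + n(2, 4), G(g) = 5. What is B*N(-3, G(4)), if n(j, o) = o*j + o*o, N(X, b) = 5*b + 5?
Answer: 1260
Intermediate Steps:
N(X, b) = 5 + 5*b
n(j, o) = o**2 + j*o (n(j, o) = j*o + o**2 = o**2 + j*o)
B = 42 (B = 18 + 4*(2 + 4) = 18 + 4*6 = 18 + 24 = 42)
B*N(-3, G(4)) = 42*(5 + 5*5) = 42*(5 + 25) = 42*30 = 1260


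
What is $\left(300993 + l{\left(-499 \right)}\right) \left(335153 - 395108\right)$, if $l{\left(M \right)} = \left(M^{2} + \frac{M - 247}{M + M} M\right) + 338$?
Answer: $-32972791845$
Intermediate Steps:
$l{\left(M \right)} = \frac{429}{2} + M^{2} + \frac{M}{2}$ ($l{\left(M \right)} = \left(M^{2} + \frac{-247 + M}{2 M} M\right) + 338 = \left(M^{2} + \left(- \frac{247}{2} + \frac{M}{2}\right)\right) + 338 = \left(- \frac{247}{2} + M^{2} + \frac{M}{2}\right) + 338 = \frac{429}{2} + M^{2} + \frac{M}{2}$)
$\left(300993 + l{\left(-499 \right)}\right) \left(335153 - 395108\right) = \left(300993 + \left(\frac{429}{2} + \left(-499\right)^{2} + \frac{1}{2} \left(-499\right)\right)\right) \left(335153 - 395108\right) = \left(300993 + \left(\frac{429}{2} + 249001 - \frac{499}{2}\right)\right) \left(-59955\right) = \left(300993 + 248966\right) \left(-59955\right) = 549959 \left(-59955\right) = -32972791845$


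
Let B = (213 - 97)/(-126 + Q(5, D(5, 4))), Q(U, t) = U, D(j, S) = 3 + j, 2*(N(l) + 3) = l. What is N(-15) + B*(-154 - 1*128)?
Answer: 62883/242 ≈ 259.85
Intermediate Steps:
N(l) = -3 + l/2
B = -116/121 (B = (213 - 97)/(-126 + 5) = 116/(-121) = 116*(-1/121) = -116/121 ≈ -0.95868)
N(-15) + B*(-154 - 1*128) = (-3 + (½)*(-15)) - 116*(-154 - 1*128)/121 = (-3 - 15/2) - 116*(-154 - 128)/121 = -21/2 - 116/121*(-282) = -21/2 + 32712/121 = 62883/242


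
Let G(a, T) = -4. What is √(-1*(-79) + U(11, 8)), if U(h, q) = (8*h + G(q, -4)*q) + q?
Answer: √143 ≈ 11.958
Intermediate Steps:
U(h, q) = -3*q + 8*h (U(h, q) = (8*h - 4*q) + q = (-4*q + 8*h) + q = -3*q + 8*h)
√(-1*(-79) + U(11, 8)) = √(-1*(-79) + (-3*8 + 8*11)) = √(79 + (-24 + 88)) = √(79 + 64) = √143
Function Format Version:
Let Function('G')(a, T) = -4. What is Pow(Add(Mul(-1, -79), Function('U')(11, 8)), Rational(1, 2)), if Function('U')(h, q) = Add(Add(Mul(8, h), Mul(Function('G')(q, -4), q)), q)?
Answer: Pow(143, Rational(1, 2)) ≈ 11.958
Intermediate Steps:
Function('U')(h, q) = Add(Mul(-3, q), Mul(8, h)) (Function('U')(h, q) = Add(Add(Mul(8, h), Mul(-4, q)), q) = Add(Add(Mul(-4, q), Mul(8, h)), q) = Add(Mul(-3, q), Mul(8, h)))
Pow(Add(Mul(-1, -79), Function('U')(11, 8)), Rational(1, 2)) = Pow(Add(Mul(-1, -79), Add(Mul(-3, 8), Mul(8, 11))), Rational(1, 2)) = Pow(Add(79, Add(-24, 88)), Rational(1, 2)) = Pow(Add(79, 64), Rational(1, 2)) = Pow(143, Rational(1, 2))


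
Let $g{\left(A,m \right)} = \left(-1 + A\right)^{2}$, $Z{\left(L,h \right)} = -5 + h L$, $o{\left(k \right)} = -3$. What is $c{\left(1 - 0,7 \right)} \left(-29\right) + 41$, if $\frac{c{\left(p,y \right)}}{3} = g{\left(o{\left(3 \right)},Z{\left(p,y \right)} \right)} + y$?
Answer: $-1960$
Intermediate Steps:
$Z{\left(L,h \right)} = -5 + L h$
$c{\left(p,y \right)} = 48 + 3 y$ ($c{\left(p,y \right)} = 3 \left(\left(-1 - 3\right)^{2} + y\right) = 3 \left(\left(-4\right)^{2} + y\right) = 3 \left(16 + y\right) = 48 + 3 y$)
$c{\left(1 - 0,7 \right)} \left(-29\right) + 41 = \left(48 + 3 \cdot 7\right) \left(-29\right) + 41 = \left(48 + 21\right) \left(-29\right) + 41 = 69 \left(-29\right) + 41 = -2001 + 41 = -1960$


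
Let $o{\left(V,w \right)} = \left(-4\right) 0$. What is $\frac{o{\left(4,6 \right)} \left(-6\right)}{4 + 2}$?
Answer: $0$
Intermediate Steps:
$o{\left(V,w \right)} = 0$
$\frac{o{\left(4,6 \right)} \left(-6\right)}{4 + 2} = \frac{0 \left(-6\right)}{4 + 2} = \frac{0}{6} = 0 \cdot \frac{1}{6} = 0$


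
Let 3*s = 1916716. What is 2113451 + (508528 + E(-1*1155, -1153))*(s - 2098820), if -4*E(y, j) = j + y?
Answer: -2229743228767/3 ≈ -7.4325e+11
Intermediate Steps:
E(y, j) = -j/4 - y/4 (E(y, j) = -(j + y)/4 = -j/4 - y/4)
s = 1916716/3 (s = (1/3)*1916716 = 1916716/3 ≈ 6.3891e+5)
2113451 + (508528 + E(-1*1155, -1153))*(s - 2098820) = 2113451 + (508528 + (-1/4*(-1153) - (-1)*1155/4))*(1916716/3 - 2098820) = 2113451 + (508528 + (1153/4 - 1/4*(-1155)))*(-4379744/3) = 2113451 + (508528 + (1153/4 + 1155/4))*(-4379744/3) = 2113451 + (508528 + 577)*(-4379744/3) = 2113451 + 509105*(-4379744/3) = 2113451 - 2229749569120/3 = -2229743228767/3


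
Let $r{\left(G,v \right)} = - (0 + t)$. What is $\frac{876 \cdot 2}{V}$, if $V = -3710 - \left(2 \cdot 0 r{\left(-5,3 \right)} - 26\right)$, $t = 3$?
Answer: $- \frac{146}{307} \approx -0.47557$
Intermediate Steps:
$r{\left(G,v \right)} = -3$ ($r{\left(G,v \right)} = - (0 + 3) = \left(-1\right) 3 = -3$)
$V = -3684$ ($V = -3710 - \left(2 \cdot 0 \left(-3\right) - 26\right) = -3710 - \left(0 \left(-3\right) - 26\right) = -3710 - \left(0 - 26\right) = -3710 - -26 = -3710 + 26 = -3684$)
$\frac{876 \cdot 2}{V} = \frac{876 \cdot 2}{-3684} = 1752 \left(- \frac{1}{3684}\right) = - \frac{146}{307}$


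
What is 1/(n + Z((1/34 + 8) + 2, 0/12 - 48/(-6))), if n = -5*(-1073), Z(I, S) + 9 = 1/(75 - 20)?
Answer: 55/294581 ≈ 0.00018671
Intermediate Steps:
Z(I, S) = -494/55 (Z(I, S) = -9 + 1/(75 - 20) = -9 + 1/55 = -494/55)
n = 5365
1/(n + Z((1/34 + 8) + 2, 0/12 - 48/(-6))) = 1/(5365 - 494/55) = 1/(294581/55) = 55/294581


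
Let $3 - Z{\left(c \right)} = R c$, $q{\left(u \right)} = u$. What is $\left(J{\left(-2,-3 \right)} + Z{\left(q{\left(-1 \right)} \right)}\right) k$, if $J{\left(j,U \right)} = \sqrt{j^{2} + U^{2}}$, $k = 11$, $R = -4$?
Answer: $-11 + 11 \sqrt{13} \approx 28.661$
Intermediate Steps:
$J{\left(j,U \right)} = \sqrt{U^{2} + j^{2}}$
$Z{\left(c \right)} = 3 + 4 c$ ($Z{\left(c \right)} = 3 - - 4 c = 3 + 4 c$)
$\left(J{\left(-2,-3 \right)} + Z{\left(q{\left(-1 \right)} \right)}\right) k = \left(\sqrt{\left(-3\right)^{2} + \left(-2\right)^{2}} + \left(3 + 4 \left(-1\right)\right)\right) 11 = \left(\sqrt{9 + 4} + \left(3 - 4\right)\right) 11 = \left(\sqrt{13} - 1\right) 11 = \left(-1 + \sqrt{13}\right) 11 = -11 + 11 \sqrt{13}$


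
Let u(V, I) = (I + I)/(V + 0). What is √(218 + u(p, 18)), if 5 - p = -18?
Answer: 5*√4646/23 ≈ 14.818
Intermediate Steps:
p = 23 (p = 5 - 1*(-18) = 5 + 18 = 23)
u(V, I) = 2*I/V (u(V, I) = (2*I)/V = 2*I/V)
√(218 + u(p, 18)) = √(218 + 2*18/23) = √(218 + 2*18*(1/23)) = √(218 + 36/23) = √(5050/23) = 5*√4646/23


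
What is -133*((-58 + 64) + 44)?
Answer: -6650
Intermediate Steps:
-133*((-58 + 64) + 44) = -133*(6 + 44) = -133*50 = -6650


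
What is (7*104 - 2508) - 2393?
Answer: -4173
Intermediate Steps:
(7*104 - 2508) - 2393 = (728 - 2508) - 2393 = -1780 - 2393 = -4173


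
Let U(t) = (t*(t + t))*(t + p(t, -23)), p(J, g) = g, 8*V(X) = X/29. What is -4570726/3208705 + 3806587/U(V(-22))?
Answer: -9532560946916715514/1040130604095 ≈ -9.1648e+6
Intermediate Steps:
V(X) = X/232 (V(X) = (X/29)/8 = X/232)
U(t) = 2*t**2*(-23 + t) (U(t) = (t*(t + t))*(t - 23) = (t*(2*t))*(-23 + t) = (2*t**2)*(-23 + t) = 2*t**2*(-23 + t))
-4570726/3208705 + 3806587/U(V(-22)) = -4570726/3208705 + 3806587/((2*((1/232)*(-22))**2*(-23 + (1/232)*(-22)))) = -4570726*1/3208705 + 3806587/((2*(-11/116)**2*(-23 - 11/116))) = -4570726/3208705 + 3806587/((2*(121/13456)*(-2679/116))) = -4570726/3208705 + 3806587/(-324159/780448) = -4570726/3208705 + 3806587*(-780448/324159) = -4570726/3208705 - 2970843210976/324159 = -9532560946916715514/1040130604095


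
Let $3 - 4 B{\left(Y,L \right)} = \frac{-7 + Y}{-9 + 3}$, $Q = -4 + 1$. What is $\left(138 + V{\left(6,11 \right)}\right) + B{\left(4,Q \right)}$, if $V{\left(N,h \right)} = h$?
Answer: $\frac{1197}{8} \approx 149.63$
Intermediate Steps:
$Q = -3$
$B{\left(Y,L \right)} = \frac{11}{24} + \frac{Y}{24}$ ($B{\left(Y,L \right)} = \frac{3}{4} - \frac{\left(-7 + Y\right) \frac{1}{-9 + 3}}{4} = \frac{3}{4} - \frac{\left(-7 + Y\right) \frac{1}{-6}}{4} = \frac{3}{4} - \frac{\left(-7 + Y\right) \left(- \frac{1}{6}\right)}{4} = \frac{3}{4} - \frac{\frac{7}{6} - \frac{Y}{6}}{4} = \frac{3}{4} + \left(- \frac{7}{24} + \frac{Y}{24}\right) = \frac{11}{24} + \frac{Y}{24}$)
$\left(138 + V{\left(6,11 \right)}\right) + B{\left(4,Q \right)} = \left(138 + 11\right) + \left(\frac{11}{24} + \frac{1}{24} \cdot 4\right) = 149 + \left(\frac{11}{24} + \frac{1}{6}\right) = 149 + \frac{5}{8} = \frac{1197}{8}$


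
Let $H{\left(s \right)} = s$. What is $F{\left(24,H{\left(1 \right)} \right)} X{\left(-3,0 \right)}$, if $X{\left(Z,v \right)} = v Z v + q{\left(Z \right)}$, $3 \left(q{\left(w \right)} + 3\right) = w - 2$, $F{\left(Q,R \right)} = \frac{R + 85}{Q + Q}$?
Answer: $- \frac{301}{36} \approx -8.3611$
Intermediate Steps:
$F{\left(Q,R \right)} = \frac{85 + R}{2 Q}$
$q{\left(w \right)} = - \frac{11}{3} + \frac{w}{3}$ ($q{\left(w \right)} = -3 + \frac{w - 2}{3} = -3 + \frac{-2 + w}{3} = -3 + \left(- \frac{2}{3} + \frac{w}{3}\right) = - \frac{11}{3} + \frac{w}{3}$)
$X{\left(Z,v \right)} = - \frac{11}{3} + \frac{Z}{3} + Z v^{2}$ ($X{\left(Z,v \right)} = v Z v + \left(- \frac{11}{3} + \frac{Z}{3}\right) = Z v v + \left(- \frac{11}{3} + \frac{Z}{3}\right) = Z v^{2} + \left(- \frac{11}{3} + \frac{Z}{3}\right) = - \frac{11}{3} + \frac{Z}{3} + Z v^{2}$)
$F{\left(24,H{\left(1 \right)} \right)} X{\left(-3,0 \right)} = \frac{85 + 1}{2 \cdot 24} \left(- \frac{11}{3} + \frac{1}{3} \left(-3\right) - 3 \cdot 0^{2}\right) = \frac{1}{2} \cdot \frac{1}{24} \cdot 86 \left(- \frac{11}{3} - 1 - 0\right) = \frac{43 \left(- \frac{11}{3} - 1 + 0\right)}{24} = \frac{43}{24} \left(- \frac{14}{3}\right) = - \frac{301}{36}$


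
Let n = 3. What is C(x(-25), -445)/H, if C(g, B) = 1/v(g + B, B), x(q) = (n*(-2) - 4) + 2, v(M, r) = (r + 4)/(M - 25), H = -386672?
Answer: -239/85261176 ≈ -2.8031e-6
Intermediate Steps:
v(M, r) = (4 + r)/(-25 + M)
x(q) = -8 (x(q) = (3*(-2) - 4) + 2 = (-6 - 4) + 2 = -10 + 2 = -8)
C(g, B) = (-25 + B + g)/(4 + B) (C(g, B) = 1/((4 + B)/(-25 + (g + B))) = 1/((4 + B)/(-25 + (B + g))) = 1/((4 + B)/(-25 + B + g)) = (-25 + B + g)/(4 + B))
C(x(-25), -445)/H = ((-25 - 445 - 8)/(4 - 445))/(-386672) = (-478/(-441))*(-1/386672) = -1/441*(-478)*(-1/386672) = (478/441)*(-1/386672) = -239/85261176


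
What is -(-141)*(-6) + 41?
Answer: -805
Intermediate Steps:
-(-141)*(-6) + 41 = -47*18 + 41 = -846 + 41 = -805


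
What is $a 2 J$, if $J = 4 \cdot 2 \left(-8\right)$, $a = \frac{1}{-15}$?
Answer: $\frac{128}{15} \approx 8.5333$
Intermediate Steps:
$a = - \frac{1}{15} \approx -0.066667$
$J = -64$ ($J = 8 \left(-8\right) = -64$)
$a 2 J = \left(- \frac{1}{15}\right) 2 \left(-64\right) = \left(- \frac{2}{15}\right) \left(-64\right) = \frac{128}{15}$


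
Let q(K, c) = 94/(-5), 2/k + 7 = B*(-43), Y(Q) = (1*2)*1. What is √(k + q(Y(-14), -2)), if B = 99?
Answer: I*√534100645/5330 ≈ 4.336*I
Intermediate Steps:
Y(Q) = 2 (Y(Q) = 2*1 = 2)
k = -1/2132 (k = 2/(-7 + 99*(-43)) = 2/(-7 - 4257) = 2/(-4264) = 2*(-1/4264) = -1/2132 ≈ -0.00046904)
q(K, c) = -94/5 (q(K, c) = 94*(-⅕) = -94/5)
√(k + q(Y(-14), -2)) = √(-1/2132 - 94/5) = √(-200413/10660) = I*√534100645/5330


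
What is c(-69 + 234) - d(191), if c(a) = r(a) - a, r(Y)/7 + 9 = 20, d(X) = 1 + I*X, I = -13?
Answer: 2394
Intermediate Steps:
d(X) = 1 - 13*X
r(Y) = 77 (r(Y) = -63 + 7*20 = -63 + 140 = 77)
c(a) = 77 - a
c(-69 + 234) - d(191) = (77 - (-69 + 234)) - (1 - 13*191) = (77 - 1*165) - (1 - 2483) = (77 - 165) - 1*(-2482) = -88 + 2482 = 2394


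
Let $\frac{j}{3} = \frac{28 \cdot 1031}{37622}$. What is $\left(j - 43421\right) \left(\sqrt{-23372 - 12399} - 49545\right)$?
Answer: $\frac{40465835596305}{18811} - \frac{816749129 i \sqrt{35771}}{18811} \approx 2.1512 \cdot 10^{9} - 8.2119 \cdot 10^{6} i$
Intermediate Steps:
$j = \frac{43302}{18811}$ ($j = 3 \frac{28 \cdot 1031}{37622} = 3 \cdot 28868 \cdot \frac{1}{37622} = 3 \cdot \frac{14434}{18811} = \frac{43302}{18811} \approx 2.302$)
$\left(j - 43421\right) \left(\sqrt{-23372 - 12399} - 49545\right) = \left(\frac{43302}{18811} - 43421\right) \left(\sqrt{-23372 - 12399} - 49545\right) = - \frac{816749129 \left(\sqrt{-35771} - 49545\right)}{18811} = - \frac{816749129 \left(i \sqrt{35771} - 49545\right)}{18811} = - \frac{816749129 \left(-49545 + i \sqrt{35771}\right)}{18811} = \frac{40465835596305}{18811} - \frac{816749129 i \sqrt{35771}}{18811}$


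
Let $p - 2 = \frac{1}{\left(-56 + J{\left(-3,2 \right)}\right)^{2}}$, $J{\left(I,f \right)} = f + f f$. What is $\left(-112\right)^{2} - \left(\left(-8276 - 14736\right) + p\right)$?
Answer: $\frac{88884999}{2500} \approx 35554.0$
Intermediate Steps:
$J{\left(I,f \right)} = f + f^{2}$
$p = \frac{5001}{2500}$ ($p = 2 + \frac{1}{\left(-56 + 2 \left(1 + 2\right)\right)^{2}} = 2 + \frac{1}{\left(-56 + 2 \cdot 3\right)^{2}} = 2 + \frac{1}{\left(-56 + 6\right)^{2}} = 2 + \frac{1}{\left(-50\right)^{2}} = 2 + \frac{1}{2500} = \frac{5001}{2500} \approx 2.0004$)
$\left(-112\right)^{2} - \left(\left(-8276 - 14736\right) + p\right) = \left(-112\right)^{2} - \left(\left(-8276 - 14736\right) + \frac{5001}{2500}\right) = 12544 - \left(-23012 + \frac{5001}{2500}\right) = 12544 - - \frac{57524999}{2500} = 12544 + \frac{57524999}{2500} = \frac{88884999}{2500}$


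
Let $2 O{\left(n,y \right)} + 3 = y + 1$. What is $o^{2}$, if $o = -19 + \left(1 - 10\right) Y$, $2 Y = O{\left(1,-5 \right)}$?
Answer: $\frac{169}{16} \approx 10.563$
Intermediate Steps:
$O{\left(n,y \right)} = -1 + \frac{y}{2}$ ($O{\left(n,y \right)} = - \frac{3}{2} + \frac{y + 1}{2} = - \frac{3}{2} + \frac{1 + y}{2} = - \frac{3}{2} + \left(\frac{1}{2} + \frac{y}{2}\right) = -1 + \frac{y}{2}$)
$Y = - \frac{7}{4}$ ($Y = \frac{-1 + \frac{1}{2} \left(-5\right)}{2} = \frac{-1 - \frac{5}{2}}{2} = \frac{1}{2} \left(- \frac{7}{2}\right) = - \frac{7}{4} \approx -1.75$)
$o = - \frac{13}{4}$ ($o = -19 + \left(1 - 10\right) \left(- \frac{7}{4}\right) = -19 - - \frac{63}{4} = -19 + \frac{63}{4} = - \frac{13}{4} \approx -3.25$)
$o^{2} = \left(- \frac{13}{4}\right)^{2} = \frac{169}{16}$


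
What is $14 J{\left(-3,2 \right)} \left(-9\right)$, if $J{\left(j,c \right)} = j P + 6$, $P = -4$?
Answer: $-2268$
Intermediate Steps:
$J{\left(j,c \right)} = 6 - 4 j$ ($J{\left(j,c \right)} = j \left(-4\right) + 6 = - 4 j + 6 = 6 - 4 j$)
$14 J{\left(-3,2 \right)} \left(-9\right) = 14 \left(6 - -12\right) \left(-9\right) = 14 \left(6 + 12\right) \left(-9\right) = 14 \cdot 18 \left(-9\right) = 252 \left(-9\right) = -2268$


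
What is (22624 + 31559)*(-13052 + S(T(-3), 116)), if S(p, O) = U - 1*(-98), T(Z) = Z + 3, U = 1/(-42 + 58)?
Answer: -11230131129/16 ≈ -7.0188e+8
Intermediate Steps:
U = 1/16 ≈ 0.062500
T(Z) = 3 + Z
S(p, O) = 1569/16 (S(p, O) = 1/16 - 1*(-98) = 1/16 + 98 = 1569/16)
(22624 + 31559)*(-13052 + S(T(-3), 116)) = (22624 + 31559)*(-13052 + 1569/16) = 54183*(-207263/16) = -11230131129/16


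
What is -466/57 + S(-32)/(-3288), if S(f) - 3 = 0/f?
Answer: -510793/62472 ≈ -8.1763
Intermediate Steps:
S(f) = 3 (S(f) = 3 + 0/f = 3 + 0 = 3)
-466/57 + S(-32)/(-3288) = -466/57 + 3/(-3288) = -466*1/57 + 3*(-1/3288) = -466/57 - 1/1096 = -510793/62472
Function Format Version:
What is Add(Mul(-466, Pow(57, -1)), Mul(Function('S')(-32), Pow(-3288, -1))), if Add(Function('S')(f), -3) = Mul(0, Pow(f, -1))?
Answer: Rational(-510793, 62472) ≈ -8.1763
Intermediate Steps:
Function('S')(f) = 3 (Function('S')(f) = Add(3, Mul(0, Pow(f, -1))) = Add(3, 0) = 3)
Add(Mul(-466, Pow(57, -1)), Mul(Function('S')(-32), Pow(-3288, -1))) = Add(Mul(-466, Pow(57, -1)), Mul(3, Pow(-3288, -1))) = Add(Mul(-466, Rational(1, 57)), Mul(3, Rational(-1, 3288))) = Add(Rational(-466, 57), Rational(-1, 1096)) = Rational(-510793, 62472)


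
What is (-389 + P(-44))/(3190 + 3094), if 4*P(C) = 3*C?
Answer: -211/3142 ≈ -0.067155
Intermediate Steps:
P(C) = 3*C/4 (P(C) = (3*C)/4 = 3*C/4)
(-389 + P(-44))/(3190 + 3094) = (-389 + (¾)*(-44))/(3190 + 3094) = (-389 - 33)/6284 = -422*1/6284 = -211/3142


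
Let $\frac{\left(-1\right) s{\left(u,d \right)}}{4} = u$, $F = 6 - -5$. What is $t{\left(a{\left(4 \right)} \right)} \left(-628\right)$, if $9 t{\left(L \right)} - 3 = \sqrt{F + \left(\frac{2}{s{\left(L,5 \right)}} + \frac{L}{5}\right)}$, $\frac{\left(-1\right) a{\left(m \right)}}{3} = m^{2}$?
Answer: $- \frac{628}{3} - \frac{157 \sqrt{20310}}{270} \approx -292.2$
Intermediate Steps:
$F = 11$ ($F = 6 + 5 = 11$)
$s{\left(u,d \right)} = - 4 u$
$a{\left(m \right)} = - 3 m^{2}$
$t{\left(L \right)} = \frac{1}{3} + \frac{\sqrt{11 - \frac{1}{2 L} + \frac{L}{5}}}{9}$ ($t{\left(L \right)} = \frac{1}{3} + \frac{\sqrt{11 + \left(\frac{2}{\left(-4\right) L} + \frac{L}{5}\right)}}{9} = \frac{1}{3} + \frac{\sqrt{11 + \left(2 \left(- \frac{1}{4 L}\right) + L \frac{1}{5}\right)}}{9} = \frac{1}{3} + \frac{\sqrt{11 + \left(- \frac{1}{2 L} + \frac{L}{5}\right)}}{9} = \frac{1}{3} + \frac{\sqrt{11 - \frac{1}{2 L} + \frac{L}{5}}}{9}$)
$t{\left(a{\left(4 \right)} \right)} \left(-628\right) = \left(\frac{1}{3} + \frac{\sqrt{10} \sqrt{\frac{-5 + 2 \left(- 3 \cdot 4^{2}\right) \left(55 - 3 \cdot 4^{2}\right)}{\left(-3\right) 4^{2}}}}{90}\right) \left(-628\right) = \left(\frac{1}{3} + \frac{\sqrt{10} \sqrt{\frac{-5 + 2 \left(\left(-3\right) 16\right) \left(55 - 48\right)}{\left(-3\right) 16}}}{90}\right) \left(-628\right) = \left(\frac{1}{3} + \frac{\sqrt{10} \sqrt{\frac{-5 + 2 \left(-48\right) \left(55 - 48\right)}{-48}}}{90}\right) \left(-628\right) = \left(\frac{1}{3} + \frac{\sqrt{10} \sqrt{- \frac{-5 + 2 \left(-48\right) 7}{48}}}{90}\right) \left(-628\right) = \left(\frac{1}{3} + \frac{\sqrt{10} \sqrt{- \frac{-5 - 672}{48}}}{90}\right) \left(-628\right) = \left(\frac{1}{3} + \frac{\sqrt{10} \sqrt{\left(- \frac{1}{48}\right) \left(-677\right)}}{90}\right) \left(-628\right) = \left(\frac{1}{3} + \frac{\sqrt{10} \sqrt{\frac{677}{48}}}{90}\right) \left(-628\right) = \left(\frac{1}{3} + \frac{\sqrt{10} \frac{\sqrt{2031}}{12}}{90}\right) \left(-628\right) = \left(\frac{1}{3} + \frac{\sqrt{20310}}{1080}\right) \left(-628\right) = - \frac{628}{3} - \frac{157 \sqrt{20310}}{270}$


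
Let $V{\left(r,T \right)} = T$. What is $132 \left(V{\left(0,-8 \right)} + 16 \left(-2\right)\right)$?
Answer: $-5280$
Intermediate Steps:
$132 \left(V{\left(0,-8 \right)} + 16 \left(-2\right)\right) = 132 \left(-8 + 16 \left(-2\right)\right) = 132 \left(-8 - 32\right) = 132 \left(-40\right) = -5280$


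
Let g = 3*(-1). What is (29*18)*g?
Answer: -1566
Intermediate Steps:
g = -3
(29*18)*g = (29*18)*(-3) = 522*(-3) = -1566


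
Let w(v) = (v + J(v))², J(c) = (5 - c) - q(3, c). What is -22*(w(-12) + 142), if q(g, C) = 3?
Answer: -3212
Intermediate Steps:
J(c) = 2 - c (J(c) = (5 - c) - 1*3 = (5 - c) - 3 = 2 - c)
w(v) = 4 (w(v) = (v + (2 - v))² = 2² = 4)
-22*(w(-12) + 142) = -22*(4 + 142) = -22*146 = -3212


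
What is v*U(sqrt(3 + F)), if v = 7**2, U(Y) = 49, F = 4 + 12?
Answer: 2401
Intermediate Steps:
F = 16
v = 49
v*U(sqrt(3 + F)) = 49*49 = 2401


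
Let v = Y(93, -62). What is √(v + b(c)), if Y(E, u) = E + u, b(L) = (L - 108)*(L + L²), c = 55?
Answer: I*√163209 ≈ 403.99*I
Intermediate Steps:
b(L) = (-108 + L)*(L + L²)
v = 31 (v = 93 - 62 = 31)
√(v + b(c)) = √(31 + 55*(-108 + 55² - 107*55)) = √(31 + 55*(-108 + 3025 - 5885)) = √(31 + 55*(-2968)) = √(31 - 163240) = √(-163209) = I*√163209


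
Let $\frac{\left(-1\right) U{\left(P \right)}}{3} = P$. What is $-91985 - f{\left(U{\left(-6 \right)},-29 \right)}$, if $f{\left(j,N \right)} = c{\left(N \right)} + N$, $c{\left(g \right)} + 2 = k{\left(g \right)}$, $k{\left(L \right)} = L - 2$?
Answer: $-91923$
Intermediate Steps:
$k{\left(L \right)} = -2 + L$ ($k{\left(L \right)} = L - 2 = -2 + L$)
$c{\left(g \right)} = -4 + g$ ($c{\left(g \right)} = -2 + \left(-2 + g\right) = -4 + g$)
$U{\left(P \right)} = - 3 P$
$f{\left(j,N \right)} = -4 + 2 N$ ($f{\left(j,N \right)} = \left(-4 + N\right) + N = -4 + 2 N$)
$-91985 - f{\left(U{\left(-6 \right)},-29 \right)} = -91985 - \left(-4 + 2 \left(-29\right)\right) = -91985 - \left(-4 - 58\right) = -91985 - -62 = -91985 + 62 = -91923$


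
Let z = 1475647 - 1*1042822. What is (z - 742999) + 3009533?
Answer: 2699359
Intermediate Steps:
z = 432825 (z = 1475647 - 1042822 = 432825)
(z - 742999) + 3009533 = (432825 - 742999) + 3009533 = -310174 + 3009533 = 2699359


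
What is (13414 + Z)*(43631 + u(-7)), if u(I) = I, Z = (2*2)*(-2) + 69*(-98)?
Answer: 289837856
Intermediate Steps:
Z = -6770 (Z = 4*(-2) - 6762 = -8 - 6762 = -6770)
(13414 + Z)*(43631 + u(-7)) = (13414 - 6770)*(43631 - 7) = 6644*43624 = 289837856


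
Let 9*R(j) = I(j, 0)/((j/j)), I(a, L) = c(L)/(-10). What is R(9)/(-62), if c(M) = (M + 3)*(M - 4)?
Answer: -1/465 ≈ -0.0021505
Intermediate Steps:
c(M) = (-4 + M)*(3 + M) (c(M) = (3 + M)*(-4 + M) = (-4 + M)*(3 + M))
I(a, L) = 6/5 - L**2/10 + L/10 (I(a, L) = (-12 + L**2 - L)/(-10) = (-12 + L**2 - L)*(-1/10) = 6/5 - L**2/10 + L/10)
R(j) = 2/15 (R(j) = ((6/5 - 1/10*0**2 + (1/10)*0)/((j/j)))/9 = ((6/5 - 1/10*0 + 0)/1)/9 = ((6/5 + 0 + 0)*1)/9 = ((6/5)*1)/9 = (1/9)*(6/5) = 2/15)
R(9)/(-62) = (2/15)/(-62) = (2/15)*(-1/62) = -1/465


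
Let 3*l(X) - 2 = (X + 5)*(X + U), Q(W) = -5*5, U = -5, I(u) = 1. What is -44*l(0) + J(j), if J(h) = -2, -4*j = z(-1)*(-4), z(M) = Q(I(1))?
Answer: 1006/3 ≈ 335.33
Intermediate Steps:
Q(W) = -25
z(M) = -25
j = -25 (j = -(-25)*(-4)/4 = -¼*100 = -25)
l(X) = ⅔ + (-5 + X)*(5 + X)/3 (l(X) = ⅔ + ((X + 5)*(X - 5))/3 = ⅔ + ((5 + X)*(-5 + X))/3 = ⅔ + ((-5 + X)*(5 + X))/3 = ⅔ + (-5 + X)*(5 + X)/3)
-44*l(0) + J(j) = -44*(-23/3 + (⅓)*0²) - 2 = -44*(-23/3 + (⅓)*0) - 2 = -44*(-23/3 + 0) - 2 = -44*(-23/3) - 2 = 1012/3 - 2 = 1006/3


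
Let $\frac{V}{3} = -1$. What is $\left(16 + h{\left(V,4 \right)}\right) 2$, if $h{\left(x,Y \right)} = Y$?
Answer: $40$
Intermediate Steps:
$V = -3$ ($V = 3 \left(-1\right) = -3$)
$\left(16 + h{\left(V,4 \right)}\right) 2 = \left(16 + 4\right) 2 = 20 \cdot 2 = 40$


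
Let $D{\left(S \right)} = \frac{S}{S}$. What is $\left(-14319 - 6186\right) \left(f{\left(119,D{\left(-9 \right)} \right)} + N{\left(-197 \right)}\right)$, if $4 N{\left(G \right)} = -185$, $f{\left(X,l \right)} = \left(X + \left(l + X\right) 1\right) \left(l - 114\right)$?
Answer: $\frac{2218907565}{4} \approx 5.5473 \cdot 10^{8}$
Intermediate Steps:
$D{\left(S \right)} = 1$
$f{\left(X,l \right)} = \left(-114 + l\right) \left(l + 2 X\right)$ ($f{\left(X,l \right)} = \left(X + \left(X + l\right) 1\right) \left(-114 + l\right) = \left(X + \left(X + l\right)\right) \left(-114 + l\right) = \left(l + 2 X\right) \left(-114 + l\right) = \left(-114 + l\right) \left(l + 2 X\right)$)
$N{\left(G \right)} = - \frac{185}{4}$ ($N{\left(G \right)} = \frac{1}{4} \left(-185\right) = - \frac{185}{4}$)
$\left(-14319 - 6186\right) \left(f{\left(119,D{\left(-9 \right)} \right)} + N{\left(-197 \right)}\right) = \left(-14319 - 6186\right) \left(\left(1^{2} - 27132 - 114 + 2 \cdot 119 \cdot 1\right) - \frac{185}{4}\right) = - 20505 \left(\left(1 - 27132 - 114 + 238\right) - \frac{185}{4}\right) = - 20505 \left(-27007 - \frac{185}{4}\right) = \left(-20505\right) \left(- \frac{108213}{4}\right) = \frac{2218907565}{4}$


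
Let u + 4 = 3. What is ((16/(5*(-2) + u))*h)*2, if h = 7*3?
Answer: -672/11 ≈ -61.091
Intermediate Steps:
u = -1 (u = -4 + 3 = -1)
h = 21
((16/(5*(-2) + u))*h)*2 = ((16/(5*(-2) - 1))*21)*2 = ((16/(-10 - 1))*21)*2 = ((16/(-11))*21)*2 = ((16*(-1/11))*21)*2 = -16/11*21*2 = -336/11*2 = -672/11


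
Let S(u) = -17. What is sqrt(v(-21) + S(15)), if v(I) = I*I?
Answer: 2*sqrt(106) ≈ 20.591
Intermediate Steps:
v(I) = I**2
sqrt(v(-21) + S(15)) = sqrt((-21)**2 - 17) = sqrt(441 - 17) = sqrt(424) = 2*sqrt(106)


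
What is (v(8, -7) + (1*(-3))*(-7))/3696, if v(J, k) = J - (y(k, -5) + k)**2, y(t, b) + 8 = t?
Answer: -65/528 ≈ -0.12311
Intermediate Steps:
y(t, b) = -8 + t
v(J, k) = J - (-8 + 2*k)**2 (v(J, k) = J - ((-8 + k) + k)**2 = J - (-8 + 2*k)**2)
(v(8, -7) + (1*(-3))*(-7))/3696 = ((8 - 4*(-4 - 7)**2) + (1*(-3))*(-7))/3696 = ((8 - 4*(-11)**2) - 3*(-7))*(1/3696) = ((8 - 4*121) + 21)*(1/3696) = ((8 - 484) + 21)*(1/3696) = (-476 + 21)*(1/3696) = -455*1/3696 = -65/528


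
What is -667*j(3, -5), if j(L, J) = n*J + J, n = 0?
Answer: 3335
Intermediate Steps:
j(L, J) = J (j(L, J) = 0*J + J = 0 + J = J)
-667*j(3, -5) = -667*(-5) = 3335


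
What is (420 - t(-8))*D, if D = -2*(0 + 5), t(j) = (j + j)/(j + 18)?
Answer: -4216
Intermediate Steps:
t(j) = 2*j/(18 + j) (t(j) = (2*j)/(18 + j) = 2*j/(18 + j))
D = -10 (D = -2*5 = -10)
(420 - t(-8))*D = (420 - 2*(-8)/(18 - 8))*(-10) = (420 - 2*(-8)/10)*(-10) = (420 - 1*(-8/5))*(-10) = (420 + 8/5)*(-10) = (2108/5)*(-10) = -4216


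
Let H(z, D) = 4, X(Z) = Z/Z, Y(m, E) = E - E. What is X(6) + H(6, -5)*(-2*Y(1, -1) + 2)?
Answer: 9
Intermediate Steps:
Y(m, E) = 0
X(Z) = 1
X(6) + H(6, -5)*(-2*Y(1, -1) + 2) = 1 + 4*(-2*0 + 2) = 1 + 4*(0 + 2) = 1 + 4*2 = 1 + 8 = 9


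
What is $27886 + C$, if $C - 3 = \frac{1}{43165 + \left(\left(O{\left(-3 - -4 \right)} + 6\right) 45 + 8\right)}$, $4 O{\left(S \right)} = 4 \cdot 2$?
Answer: $\frac{1214091838}{43533} \approx 27889.0$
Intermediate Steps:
$O{\left(S \right)} = 2$ ($O{\left(S \right)} = \frac{4 \cdot 2}{4} = \frac{1}{4} \cdot 8 = 2$)
$C = \frac{130600}{43533}$ ($C = 3 + \frac{1}{43165 + \left(\left(2 + 6\right) 45 + 8\right)} = 3 + \frac{1}{43165 + \left(8 \cdot 45 + 8\right)} = 3 + \frac{1}{43165 + \left(360 + 8\right)} = 3 + \frac{1}{43165 + 368} = 3 + \frac{1}{43533} = \frac{130600}{43533} \approx 3.0$)
$27886 + C = 27886 + \frac{130600}{43533} = \frac{1214091838}{43533}$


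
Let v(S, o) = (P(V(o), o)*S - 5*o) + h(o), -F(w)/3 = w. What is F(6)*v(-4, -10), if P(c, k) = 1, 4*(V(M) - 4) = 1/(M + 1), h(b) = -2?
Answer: -792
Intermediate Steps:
V(M) = 4 + 1/(4*(1 + M)) (V(M) = 4 + 1/(4*(M + 1)) = 4 + 1/(4*(1 + M)))
F(w) = -3*w
v(S, o) = -2 + S - 5*o (v(S, o) = (1*S - 5*o) - 2 = (S - 5*o) - 2 = -2 + S - 5*o)
F(6)*v(-4, -10) = (-3*6)*(-2 - 4 - 5*(-10)) = -18*(-2 - 4 + 50) = -18*44 = -792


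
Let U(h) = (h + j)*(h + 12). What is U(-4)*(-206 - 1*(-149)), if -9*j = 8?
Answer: 6688/3 ≈ 2229.3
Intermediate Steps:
j = -8/9 (j = -1/9*8 = -8/9 ≈ -0.88889)
U(h) = (12 + h)*(-8/9 + h) (U(h) = (h - 8/9)*(h + 12) = (-8/9 + h)*(12 + h) = (12 + h)*(-8/9 + h))
U(-4)*(-206 - 1*(-149)) = (-32/3 + (-4)**2 + (100/9)*(-4))*(-206 - 1*(-149)) = (-32/3 + 16 - 400/9)*(-206 + 149) = -352/9*(-57) = 6688/3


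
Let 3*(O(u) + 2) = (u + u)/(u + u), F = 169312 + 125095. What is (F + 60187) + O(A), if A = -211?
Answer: 1063777/3 ≈ 3.5459e+5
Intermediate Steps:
F = 294407
O(u) = -5/3 (O(u) = -2 + ((u + u)/(u + u))/3 = -2 + ((2*u)/((2*u)))/3 = -2 + ((2*u)*(1/(2*u)))/3 = -2 + (⅓)*1 = -2 + ⅓ = -5/3)
(F + 60187) + O(A) = (294407 + 60187) - 5/3 = 354594 - 5/3 = 1063777/3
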